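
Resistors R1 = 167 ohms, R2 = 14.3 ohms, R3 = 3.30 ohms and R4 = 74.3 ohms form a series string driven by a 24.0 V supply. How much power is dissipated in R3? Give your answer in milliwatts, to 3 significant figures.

The current is common to all series resistors; compute it, then apply P = I²R for the target.
R_total = 167 + 14.3 + 3.30 + 74.3 = 258.9 Ω
I = V / R_total = 24.0 / 258.9 = 0.09270 A
P_R3 = I² × R3 = (0.09270)² × 3.30 = 0.02836 W

28.4 mW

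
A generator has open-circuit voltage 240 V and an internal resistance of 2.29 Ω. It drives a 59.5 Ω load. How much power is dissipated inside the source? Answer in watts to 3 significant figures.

34.5 W

r is in series with the load, so it carries the full circuit current — the loss in it is I²r.
I = ε / (r + R) = 240 / (2.29 + 59.5) = 3.884 A
P_int = I² r = (3.884)² × 2.29 = 34.55 W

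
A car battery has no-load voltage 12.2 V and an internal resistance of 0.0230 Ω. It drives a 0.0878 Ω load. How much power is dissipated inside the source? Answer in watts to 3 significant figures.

The source's internal resistance is just another series element carrying I; its dissipation is I²r.
I = ε / (r + R) = 12.2 / (0.0230 + 0.0878) = 110.1 A
P_int = I² r = (110.1)² × 0.0230 = 278.8 W

279 W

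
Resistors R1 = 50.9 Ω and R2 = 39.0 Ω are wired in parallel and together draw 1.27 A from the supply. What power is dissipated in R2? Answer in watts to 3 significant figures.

The branches share the same voltage, but only the total current is given — find V from the equivalent resistance first.
1/R_eq = 1/50.9 + 1/39.0 ⇒ R_eq = 22.08 Ω
V = I_total × R_eq = 1.270 × 22.08 = 28.04 V
P_R2 = V² / R2 = (28.04)² / 39.0 = 20.16 W

20.2 W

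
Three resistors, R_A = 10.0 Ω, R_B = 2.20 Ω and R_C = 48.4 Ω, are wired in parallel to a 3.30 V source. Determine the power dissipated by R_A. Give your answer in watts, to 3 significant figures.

1.09 W

Parallel branches share the same voltage; P = V²/R gives the branch power in one step.
P_R_A = V² / R_A = (3.30)² / 10.0 Ω = 1.089 W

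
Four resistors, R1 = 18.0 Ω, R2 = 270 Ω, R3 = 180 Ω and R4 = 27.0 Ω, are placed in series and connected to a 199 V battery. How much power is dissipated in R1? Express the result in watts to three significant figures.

2.91 W

Series elements share the same current, so find I first, then use P = I²R.
R_total = 18.0 + 270 + 180 + 27.0 = 495.0 Ω
I = V / R_total = 199 / 495.0 = 0.4020 A
P_R1 = I² × R1 = (0.4020)² × 18.0 = 2.909 W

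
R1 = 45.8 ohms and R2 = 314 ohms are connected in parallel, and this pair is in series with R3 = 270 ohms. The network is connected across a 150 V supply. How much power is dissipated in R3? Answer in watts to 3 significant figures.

Reduce the parallel combination to a single R_p; the circuit then becomes R_p in series with the remaining resistor.
R_p = (45.8×314)/(45.8+314) = 39.97 Ω
R_total = R_p + 270 = 39.97 + 270 = 310.0 Ω
I = V / R_total = 150 / 310.0 = 0.4839 A
R3 carries the full series current, so P = I²R.
P_R3 = (0.4839)² × 270 = 63.23 W

63.2 W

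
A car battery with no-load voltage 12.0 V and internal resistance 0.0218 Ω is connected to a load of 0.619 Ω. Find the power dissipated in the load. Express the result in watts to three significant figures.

With r and R in series, I = ε/(r+R); the load dissipates I²R.
I = ε / (r + R) = 12.0 / (0.0218 + 0.619) = 18.73 A
P_load = I² R = (18.73)² × 0.619 = 217.1 W

217 W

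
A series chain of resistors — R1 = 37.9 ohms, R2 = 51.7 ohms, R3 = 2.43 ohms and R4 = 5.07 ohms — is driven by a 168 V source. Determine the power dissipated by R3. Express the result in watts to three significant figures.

7.27 W

The current is common to all series resistors; compute it, then apply P = I²R for the target.
R_total = 37.9 + 51.7 + 2.43 + 5.07 = 97.10 Ω
I = V / R_total = 168 / 97.10 = 1.730 A
P_R3 = I² × R3 = (1.730)² × 2.43 = 7.274 W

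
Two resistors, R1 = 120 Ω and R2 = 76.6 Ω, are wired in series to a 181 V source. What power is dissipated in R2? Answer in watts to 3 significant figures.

Series elements share the same current, so find I first, then use P = I²R.
R_total = 120 + 76.6 = 196.6 Ω
I = V / R_total = 181 / 196.6 = 0.9207 A
P_R2 = I² × R2 = (0.9207)² × 76.6 = 64.93 W

64.9 W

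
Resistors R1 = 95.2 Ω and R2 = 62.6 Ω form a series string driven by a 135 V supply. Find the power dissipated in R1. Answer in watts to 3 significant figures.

Series elements share the same current, so find I first, then use P = I²R.
R_total = 95.2 + 62.6 = 157.8 Ω
I = V / R_total = 135 / 157.8 = 0.8555 A
P_R1 = I² × R1 = (0.8555)² × 95.2 = 69.68 W

69.7 W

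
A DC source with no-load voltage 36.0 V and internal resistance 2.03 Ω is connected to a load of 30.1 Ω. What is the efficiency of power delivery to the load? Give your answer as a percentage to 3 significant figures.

Efficiency is P_load / P_total. With a series r and R sharing the same I, P = I²R for each, so η = R/(R+r).
η = R / (R + r) = 30.1 / (30.1 + 2.03) = 0.9368

93.7 %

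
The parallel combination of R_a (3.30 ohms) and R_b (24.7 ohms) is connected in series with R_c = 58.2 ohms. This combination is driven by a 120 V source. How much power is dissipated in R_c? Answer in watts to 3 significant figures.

224 W

Collapse the R_a‖R_b pair into one equivalent R_p; then R_p and R_c form a series string.
R_p = (3.30×24.7)/(3.30+24.7) = 2.911 Ω
R_total = R_p + 58.2 = 2.911 + 58.2 = 61.11 Ω
I = V / R_total = 120 / 61.11 = 1.964 A
All the supply current flows through R_c; use P = I²R_c.
P_R_c = (1.964)² × 58.2 = 224.4 W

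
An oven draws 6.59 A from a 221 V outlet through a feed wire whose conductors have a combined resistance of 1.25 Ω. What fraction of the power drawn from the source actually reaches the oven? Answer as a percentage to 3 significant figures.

96.3 %

The feed wire carries the full 6.59 A.
P_line = I² R_line = (6.590)² × 1.25 = 54.29 W
P_source = V I = 221 × 6.590 = 1456 W; P_load = 1402 W
η = P_load / P_source = 1402 / 1456 = 0.9627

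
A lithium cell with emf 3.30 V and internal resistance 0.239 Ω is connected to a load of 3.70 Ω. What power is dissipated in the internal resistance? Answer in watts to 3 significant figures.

0.168 W

Internal loss is I²r, with I set by the total series resistance r+R.
I = ε / (r + R) = 3.30 / (0.239 + 3.70) = 0.8378 A
P_int = I² r = (0.8378)² × 0.239 = 0.1677 W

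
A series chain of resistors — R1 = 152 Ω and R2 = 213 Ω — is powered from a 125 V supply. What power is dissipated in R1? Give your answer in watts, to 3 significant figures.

17.8 W

The current is common to all series resistors; compute it, then apply P = I²R for the target.
R_total = 152 + 213 = 365.0 Ω
I = V / R_total = 125 / 365.0 = 0.3425 A
P_R1 = I² × R1 = (0.3425)² × 152 = 17.83 W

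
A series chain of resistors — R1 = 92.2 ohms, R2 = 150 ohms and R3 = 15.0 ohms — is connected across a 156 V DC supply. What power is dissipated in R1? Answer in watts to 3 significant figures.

33.9 W

Series elements share the same current, so find I first, then use P = I²R.
R_total = 92.2 + 150 + 15.0 = 257.2 Ω
I = V / R_total = 156 / 257.2 = 0.6065 A
P_R1 = I² × R1 = (0.6065)² × 92.2 = 33.92 W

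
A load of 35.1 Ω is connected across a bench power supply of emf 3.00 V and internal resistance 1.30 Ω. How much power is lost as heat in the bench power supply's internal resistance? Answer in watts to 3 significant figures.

0.00883 W

The source's internal resistance is just another series element carrying I; its dissipation is I²r.
I = ε / (r + R) = 3.00 / (1.30 + 35.1) = 0.08242 A
P_int = I² r = (0.08242)² × 1.30 = 0.008830 W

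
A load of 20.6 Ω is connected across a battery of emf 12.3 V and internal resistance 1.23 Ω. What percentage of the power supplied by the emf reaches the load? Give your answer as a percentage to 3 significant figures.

94.4 %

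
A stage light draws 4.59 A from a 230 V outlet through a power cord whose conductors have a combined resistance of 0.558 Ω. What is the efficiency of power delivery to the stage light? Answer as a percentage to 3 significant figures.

98.9 %

The power cord carries the full 4.59 A.
P_line = I² R_line = (4.590)² × 0.558 = 11.76 W
P_source = V I = 230 × 4.590 = 1056 W; P_load = 1044 W
η = P_load / P_source = 1044 / 1056 = 0.9889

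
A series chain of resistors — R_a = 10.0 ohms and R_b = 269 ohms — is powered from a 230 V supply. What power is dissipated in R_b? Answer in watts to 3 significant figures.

The current is common to all series resistors; compute it, then apply P = I²R for the target.
R_total = 10.0 + 269 = 279.0 Ω
I = V / R_total = 230 / 279.0 = 0.8244 A
P_R_b = I² × R_b = (0.8244)² × 269 = 182.8 W

183 W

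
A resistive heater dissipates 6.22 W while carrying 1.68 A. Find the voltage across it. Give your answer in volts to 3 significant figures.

Inverting the appropriate power form: V = P / I.
V = 6.22 / 1.680 = 3.702 V

3.70 V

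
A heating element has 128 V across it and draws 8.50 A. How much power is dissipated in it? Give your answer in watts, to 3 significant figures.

With V and I both given, power follows immediately from P = V I.
P = 128 V × 8.500 A = 1088 W

1090 W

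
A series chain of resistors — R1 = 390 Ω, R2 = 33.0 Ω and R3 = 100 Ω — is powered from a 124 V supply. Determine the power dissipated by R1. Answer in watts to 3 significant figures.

Every series element carries the same I. Get I from the total resistance, then P = I² × R1.
R_total = 390 + 33.0 + 100 = 523.0 Ω
I = V / R_total = 124 / 523.0 = 0.2371 A
P_R1 = I² × R1 = (0.2371)² × 390 = 21.92 W

21.9 W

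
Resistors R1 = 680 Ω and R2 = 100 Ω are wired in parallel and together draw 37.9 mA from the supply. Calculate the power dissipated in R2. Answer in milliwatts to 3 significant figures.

Parallel branches share V, not I — compute V via R_eq, then use V²/R for the target branch.
1/R_eq = 1/680 + 1/100 ⇒ R_eq = 87.18 Ω
V = I_total × R_eq = 0.03790 × 87.18 = 3.304 V
P_R2 = V² / R2 = (3.304)² / 100 = 0.1092 W

109 mW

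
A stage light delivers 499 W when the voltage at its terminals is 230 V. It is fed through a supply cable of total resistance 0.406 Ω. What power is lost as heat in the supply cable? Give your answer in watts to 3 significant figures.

The supply cable is a series resistance carrying the load current; its dissipation is I²R_line.
I = P / V = 499 / 230 = 2.170 A through the supply cable.
P_line = I² R_line = (2.170)² × 0.406 = 1.911 W

1.91 W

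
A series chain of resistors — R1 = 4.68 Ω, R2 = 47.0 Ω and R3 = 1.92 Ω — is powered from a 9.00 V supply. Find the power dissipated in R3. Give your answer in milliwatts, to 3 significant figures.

Every series element carries the same I. Get I from the total resistance, then P = I² × R3.
R_total = 4.68 + 47.0 + 1.92 = 53.60 Ω
I = V / R_total = 9.00 / 53.60 = 0.1679 A
P_R3 = I² × R3 = (0.1679)² × 1.92 = 0.05413 W

54.1 mW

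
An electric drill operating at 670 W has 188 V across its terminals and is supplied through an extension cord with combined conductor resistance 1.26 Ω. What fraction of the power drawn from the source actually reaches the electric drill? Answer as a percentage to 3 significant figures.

I = P / V = 670 / 188 = 3.564 A through the extension cord.
P_line = I² R_line = (3.564)² × 1.26 = 16.00 W
P_source = P_load + P_line = 670.0 + 16.00 = 686.0 W
η = P_load / P_source = 670.0 / 686.0 = 0.9767

97.7 %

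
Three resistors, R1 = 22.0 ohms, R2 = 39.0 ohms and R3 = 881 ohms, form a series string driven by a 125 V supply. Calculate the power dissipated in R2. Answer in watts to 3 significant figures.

0.687 W

Series elements share the same current, so find I first, then use P = I²R.
R_total = 22.0 + 39.0 + 881 = 942.0 Ω
I = V / R_total = 125 / 942.0 = 0.1327 A
P_R2 = I² × R2 = (0.1327)² × 39.0 = 0.6867 W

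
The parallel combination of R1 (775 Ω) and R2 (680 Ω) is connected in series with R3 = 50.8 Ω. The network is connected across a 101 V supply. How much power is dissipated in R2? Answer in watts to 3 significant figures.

First find R_p for the parallel pair, then treat R_p + R3 as a series loop.
R_p = (775×680)/(775+680) = 362.2 Ω
R_total = R_p + 50.8 = 362.2 + 50.8 = 413.0 Ω
I = V / R_total = 101 / 413.0 = 0.2446 A
Voltage across the parallel pair: V_p = I × R_p = 0.2446 × 362.2 = 88.58 V
R2 has V_p across it, so P = V_p²/R2.
P_R2 = (88.58)² / 680 = 11.54 W

11.5 W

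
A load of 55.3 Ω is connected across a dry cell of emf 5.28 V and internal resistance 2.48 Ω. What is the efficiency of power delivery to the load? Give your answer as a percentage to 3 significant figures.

95.7 %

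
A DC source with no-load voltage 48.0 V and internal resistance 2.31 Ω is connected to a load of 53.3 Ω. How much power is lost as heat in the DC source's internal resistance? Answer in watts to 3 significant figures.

1.72 W

The source's internal resistance is just another series element carrying I; its dissipation is I²r.
I = ε / (r + R) = 48.0 / (2.31 + 53.3) = 0.8632 A
P_int = I² r = (0.8632)² × 2.31 = 1.721 W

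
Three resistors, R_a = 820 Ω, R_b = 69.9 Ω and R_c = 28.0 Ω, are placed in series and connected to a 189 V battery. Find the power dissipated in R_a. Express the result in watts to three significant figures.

34.8 W

The current is common to all series resistors; compute it, then apply P = I²R for the target.
R_total = 820 + 69.9 + 28.0 = 917.9 Ω
I = V / R_total = 189 / 917.9 = 0.2059 A
P_R_a = I² × R_a = (0.2059)² × 820 = 34.77 W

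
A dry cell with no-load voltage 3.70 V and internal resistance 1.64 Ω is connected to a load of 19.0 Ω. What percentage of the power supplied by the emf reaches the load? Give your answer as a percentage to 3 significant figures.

92.1 %

Efficiency is P_load / P_total. With a series r and R sharing the same I, P = I²R for each, so η = R/(R+r).
η = R / (R + r) = 19.0 / (19.0 + 1.64) = 0.9205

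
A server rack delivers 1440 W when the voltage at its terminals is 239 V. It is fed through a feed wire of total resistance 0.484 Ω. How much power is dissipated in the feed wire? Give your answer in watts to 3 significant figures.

17.6 W

Only the current and the line resistance are needed for the I²R loss.
I = P / V = 1440 / 239 = 6.025 A through the feed wire.
P_line = I² R_line = (6.025)² × 0.484 = 17.57 W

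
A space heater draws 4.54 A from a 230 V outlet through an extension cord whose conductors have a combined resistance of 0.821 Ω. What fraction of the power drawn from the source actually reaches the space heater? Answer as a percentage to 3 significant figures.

98.4 %

The extension cord carries the full 4.54 A.
P_line = I² R_line = (4.540)² × 0.821 = 16.92 W
P_source = V I = 230 × 4.540 = 1044 W; P_load = 1027 W
η = P_load / P_source = 1027 / 1044 = 0.9838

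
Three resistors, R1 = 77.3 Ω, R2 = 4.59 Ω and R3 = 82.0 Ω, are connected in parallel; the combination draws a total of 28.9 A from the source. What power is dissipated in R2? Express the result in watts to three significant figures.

The branches share the same voltage, but only the total current is given — find V from the equivalent resistance first.
1/R_eq = 1/77.3 + 1/4.59 + 1/82.0 ⇒ R_eq = 4.115 Ω
V = I_total × R_eq = 28.90 × 4.115 = 118.9 V
P_R2 = V² / R2 = (118.9)² / 4.59 = 3082 W

3080 W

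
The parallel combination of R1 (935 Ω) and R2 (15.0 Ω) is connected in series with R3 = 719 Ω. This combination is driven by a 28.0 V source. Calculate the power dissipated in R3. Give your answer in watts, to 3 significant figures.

1.05 W

First find R_p for the parallel pair, then treat R_p + R3 as a series loop.
R_p = (935×15.0)/(935+15.0) = 14.76 Ω
R_total = R_p + 719 = 14.76 + 719 = 733.8 Ω
I = V / R_total = 28.0 / 733.8 = 0.03816 A
R3 carries the full series current, so P = I²R.
P_R3 = (0.03816)² × 719 = 1.047 W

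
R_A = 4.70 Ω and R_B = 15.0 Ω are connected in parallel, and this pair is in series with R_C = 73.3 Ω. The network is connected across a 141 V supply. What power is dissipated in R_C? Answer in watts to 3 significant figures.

247 W

Reduce the parallel combination to a single R_p; the circuit then becomes R_p in series with the remaining resistor.
R_p = (4.70×15.0)/(4.70+15.0) = 3.579 Ω
R_total = R_p + 73.3 = 3.579 + 73.3 = 76.88 Ω
I = V / R_total = 141 / 76.88 = 1.834 A
R_C carries the full series current, so P = I²R.
P_R_C = (1.834)² × 73.3 = 246.6 W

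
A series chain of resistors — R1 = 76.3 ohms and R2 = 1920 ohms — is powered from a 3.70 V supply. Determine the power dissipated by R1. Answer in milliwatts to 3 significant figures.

0.262 mW

In a series string the same current flows through every resistor — find that current, then P = I²R for the one we want.
R_total = 76.3 + 1920 = 1996 Ω
I = V / R_total = 3.70 / 1996 = 0.001853 A
P_R1 = I² × R1 = (0.001853)² × 76.3 = 0.0002621 W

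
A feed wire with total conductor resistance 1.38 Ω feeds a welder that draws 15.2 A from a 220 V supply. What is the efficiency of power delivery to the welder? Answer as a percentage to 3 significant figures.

90.5 %

The feed wire carries the full 15.2 A.
P_line = I² R_line = (15.20)² × 1.38 = 318.8 W
P_source = V I = 220 × 15.20 = 3344 W; P_load = 3025 W
η = P_load / P_source = 3025 / 3344 = 0.9047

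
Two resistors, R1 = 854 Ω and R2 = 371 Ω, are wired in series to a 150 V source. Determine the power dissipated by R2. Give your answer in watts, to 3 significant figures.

Every series element carries the same I. Get I from the total resistance, then P = I² × R2.
R_total = 854 + 371 = 1225 Ω
I = V / R_total = 150 / 1225 = 0.1224 A
P_R2 = I² × R2 = (0.1224)² × 371 = 5.563 W

5.56 W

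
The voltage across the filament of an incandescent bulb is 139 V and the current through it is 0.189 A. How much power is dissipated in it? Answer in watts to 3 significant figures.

26.3 W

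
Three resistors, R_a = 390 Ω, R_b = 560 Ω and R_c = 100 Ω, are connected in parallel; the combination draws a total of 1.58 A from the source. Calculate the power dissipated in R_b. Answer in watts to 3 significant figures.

21.6 W

The branches share the same voltage, but only the total current is given — find V from the equivalent resistance first.
1/R_eq = 1/390 + 1/560 + 1/100 ⇒ R_eq = 69.69 Ω
V = I_total × R_eq = 1.580 × 69.69 = 110.1 V
P_R_b = V² / R_b = (110.1)² / 560 = 21.65 W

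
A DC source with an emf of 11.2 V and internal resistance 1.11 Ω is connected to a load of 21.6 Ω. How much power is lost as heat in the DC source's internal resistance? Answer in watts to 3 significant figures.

0.270 W

The internal resistance carries the same current as the load; P_int = I²r.
I = ε / (r + R) = 11.2 / (1.11 + 21.6) = 0.4932 A
P_int = I² r = (0.4932)² × 1.11 = 0.2700 W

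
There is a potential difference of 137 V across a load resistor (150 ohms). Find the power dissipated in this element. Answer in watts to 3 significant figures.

125 W

We know the drop across the element and its resistance — P = V²/R, one step.
P = (137 V)² / 150 Ω = 125.1 W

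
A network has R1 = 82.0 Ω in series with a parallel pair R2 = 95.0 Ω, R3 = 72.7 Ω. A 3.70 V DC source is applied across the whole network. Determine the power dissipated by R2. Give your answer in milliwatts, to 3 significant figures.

Reduce the parallel pair to R_p first; the network is then a simple series string.
R_p = (95.0×72.7)/(95.0+72.7) = 41.18 Ω
R_total = 82.0 + 41.18 = 123.2 Ω
I = V / R_total = 3.70 / 123.2 = 0.03004 A
Voltage across the parallel pair: V_p = I × R_p = 0.03004 × 41.18 = 1.237 V
With V_p across R2, its power is V_p²/R2.
P_R2 = (1.237)² / 95.0 = 0.01611 W

16.1 mW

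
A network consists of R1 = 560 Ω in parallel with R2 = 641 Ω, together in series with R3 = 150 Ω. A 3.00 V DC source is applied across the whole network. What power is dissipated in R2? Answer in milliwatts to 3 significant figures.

6.22 mW

Combine R1 and R2 into their parallel equivalent first, reducing the network to two series resistors.
R_p = (560×641)/(560+641) = 298.9 Ω
R_total = R_p + 150 = 298.9 + 150 = 448.9 Ω
I = V / R_total = 3.00 / 448.9 = 0.006683 A
Voltage across the parallel pair: V_p = I × R_p = 0.006683 × 298.9 = 1.998 V
Use P = V²/R for R2 with V = V_p.
P_R2 = (1.998)² / 641 = 0.006225 W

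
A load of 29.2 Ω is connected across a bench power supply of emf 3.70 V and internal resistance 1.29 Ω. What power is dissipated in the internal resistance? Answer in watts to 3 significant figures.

0.0190 W

r is in series with the load, so it carries the full circuit current — the loss in it is I²r.
I = ε / (r + R) = 3.70 / (1.29 + 29.2) = 0.1214 A
P_int = I² r = (0.1214)² × 1.29 = 0.01900 W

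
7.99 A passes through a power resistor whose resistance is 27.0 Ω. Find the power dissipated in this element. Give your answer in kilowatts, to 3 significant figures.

With I and R stated, P = I²R applies in one step.
P = (7.990 A)² × 27.0 Ω = 1724 W

1.72 kW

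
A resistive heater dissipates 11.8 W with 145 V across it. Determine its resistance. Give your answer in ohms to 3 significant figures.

1780 Ω

The two known quantities fix the third via R = V² / P.
R = (145)² / 11.8 = 1782 Ω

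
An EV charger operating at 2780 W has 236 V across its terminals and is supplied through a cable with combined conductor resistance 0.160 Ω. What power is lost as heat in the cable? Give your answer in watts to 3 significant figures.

The cable is a series resistance carrying the load current; its dissipation is I²R_line.
I = P / V = 2780 / 236 = 11.78 A through the cable.
P_line = I² R_line = (11.78)² × 0.160 = 22.20 W

22.2 W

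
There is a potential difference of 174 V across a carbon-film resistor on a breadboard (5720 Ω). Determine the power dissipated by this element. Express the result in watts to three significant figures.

5.29 W

V and R are stated; P = V²/R avoids computing the current.
P = (174 V)² / 5720 Ω = 5.293 W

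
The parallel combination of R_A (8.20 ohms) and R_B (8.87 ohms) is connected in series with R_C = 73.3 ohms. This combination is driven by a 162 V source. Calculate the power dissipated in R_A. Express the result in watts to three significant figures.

First find R_p for the parallel pair, then treat R_p + R_C as a series loop.
R_p = (8.20×8.87)/(8.20+8.87) = 4.261 Ω
R_total = R_p + 73.3 = 4.261 + 73.3 = 77.56 Ω
I = V / R_total = 162 / 77.56 = 2.089 A
Voltage across the parallel pair: V_p = I × R_p = 2.089 × 4.261 = 8.900 V
R_A has V_p across it, so P = V_p²/R_A.
P_R_A = (8.900)² / 8.20 = 9.659 W

9.66 W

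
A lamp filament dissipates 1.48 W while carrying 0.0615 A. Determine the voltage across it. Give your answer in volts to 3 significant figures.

From P = V I = I²R = V²/R, with the two given quantities we get V = P / I.
V = 1.48 / 0.06150 = 24.07 V

24.1 V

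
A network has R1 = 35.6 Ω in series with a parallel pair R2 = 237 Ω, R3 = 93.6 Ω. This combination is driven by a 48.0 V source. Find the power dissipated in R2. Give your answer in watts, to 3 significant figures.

4.15 W

First combine the parallel branches into one equivalent R_p, then R1 + R_p is a series pair.
R_p = (237×93.6)/(237+93.6) = 67.10 Ω
R_total = 35.6 + 67.10 = 102.7 Ω
I = V / R_total = 48.0 / 102.7 = 0.4674 A
Voltage across the parallel pair: V_p = I × R_p = 0.4674 × 67.10 = 31.36 V
R2 sees V_p directly, so P = V_p² / R2.
P_R2 = (31.36)² / 237 = 4.150 W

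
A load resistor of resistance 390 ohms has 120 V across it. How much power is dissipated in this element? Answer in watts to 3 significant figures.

With V across and R both known, P = V²/R gives the dissipation directly.
P = (120 V)² / 390 Ω = 36.92 W

36.9 W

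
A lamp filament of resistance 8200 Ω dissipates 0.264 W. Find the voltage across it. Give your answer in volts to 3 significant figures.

46.5 V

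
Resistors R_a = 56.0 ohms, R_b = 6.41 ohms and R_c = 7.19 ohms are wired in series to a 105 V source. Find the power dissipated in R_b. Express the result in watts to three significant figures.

14.6 W

Series elements share the same current, so find I first, then use P = I²R.
R_total = 56.0 + 6.41 + 7.19 = 69.60 Ω
I = V / R_total = 105 / 69.60 = 1.509 A
P_R_b = I² × R_b = (1.509)² × 6.41 = 14.59 W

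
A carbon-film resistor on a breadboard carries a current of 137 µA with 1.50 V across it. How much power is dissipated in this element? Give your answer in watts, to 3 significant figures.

V and I are known directly — P = V I, no intermediate step needed.
P = 1.50 V × 0.0001370 A = 0.0002055 W

0.000206 W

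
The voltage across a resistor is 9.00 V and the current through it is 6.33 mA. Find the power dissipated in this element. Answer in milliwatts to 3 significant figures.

57.0 mW

Both the voltage across and the current through the element are known, so P = V I applies directly.
P = 9.00 V × 0.006330 A = 0.05697 W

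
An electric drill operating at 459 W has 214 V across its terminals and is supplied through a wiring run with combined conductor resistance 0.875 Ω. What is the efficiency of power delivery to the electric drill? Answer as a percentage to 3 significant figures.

I = P / V = 459 / 214 = 2.145 A through the wiring run.
P_line = I² R_line = (2.145)² × 0.875 = 4.025 W
P_source = P_load + P_line = 459.0 + 4.025 = 463.0 W
η = P_load / P_source = 459.0 / 463.0 = 0.9913

99.1 %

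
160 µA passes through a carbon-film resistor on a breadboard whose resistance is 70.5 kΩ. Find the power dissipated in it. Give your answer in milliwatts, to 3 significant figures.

Knowing I and R, the power is just I²R — no need to find V first.
P = (0.0001600 A)² × 70500 Ω = 0.001805 W

1.80 mW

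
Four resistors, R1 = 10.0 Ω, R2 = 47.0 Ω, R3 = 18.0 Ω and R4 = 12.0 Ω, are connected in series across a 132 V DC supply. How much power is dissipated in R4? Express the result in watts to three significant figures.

27.6 W

In a series string the same current flows through every resistor — find that current, then P = I²R for the one we want.
R_total = 10.0 + 47.0 + 18.0 + 12.0 = 87.00 Ω
I = V / R_total = 132 / 87.00 = 1.517 A
P_R4 = I² × R4 = (1.517)² × 12.0 = 27.62 W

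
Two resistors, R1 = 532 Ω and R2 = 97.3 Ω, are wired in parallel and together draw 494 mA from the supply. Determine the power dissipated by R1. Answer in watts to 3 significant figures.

3.10 W

Only the total current is stated, so first find the parallel equivalent to get the voltage across the combination.
1/R_eq = 1/532 + 1/97.3 ⇒ R_eq = 82.26 Ω
V = I_total × R_eq = 0.4940 × 82.26 = 40.63 V
P_R1 = V² / R1 = (40.63)² / 532 = 3.104 W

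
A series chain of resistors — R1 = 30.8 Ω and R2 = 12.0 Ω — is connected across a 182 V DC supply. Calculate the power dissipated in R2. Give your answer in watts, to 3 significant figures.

Series elements share the same current, so find I first, then use P = I²R.
R_total = 30.8 + 12.0 = 42.80 Ω
I = V / R_total = 182 / 42.80 = 4.252 A
P_R2 = I² × R2 = (4.252)² × 12.0 = 217.0 W

217 W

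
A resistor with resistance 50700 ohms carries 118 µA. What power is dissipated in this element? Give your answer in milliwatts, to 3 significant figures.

0.706 mW

Knowing I and R, the power is just I²R — no need to find V first.
P = (0.0001180 A)² × 50700 Ω = 0.0007059 W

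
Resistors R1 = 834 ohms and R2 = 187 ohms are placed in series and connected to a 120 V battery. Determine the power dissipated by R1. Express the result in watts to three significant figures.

11.5 W

The current is common to all series resistors; compute it, then apply P = I²R for the target.
R_total = 834 + 187 = 1021 Ω
I = V / R_total = 120 / 1021 = 0.1175 A
P_R1 = I² × R1 = (0.1175)² × 834 = 11.52 W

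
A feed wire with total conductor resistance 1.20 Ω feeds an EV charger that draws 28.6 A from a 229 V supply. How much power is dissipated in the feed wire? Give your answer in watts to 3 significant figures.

982 W

Only the current and the line resistance are needed for the I²R loss.
The feed wire carries the full 28.6 A.
P_line = I² R_line = (28.60)² × 1.20 = 981.6 W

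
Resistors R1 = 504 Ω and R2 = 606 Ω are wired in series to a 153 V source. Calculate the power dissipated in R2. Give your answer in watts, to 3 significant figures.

11.5 W

Series elements share the same current, so find I first, then use P = I²R.
R_total = 504 + 606 = 1110 Ω
I = V / R_total = 153 / 1110 = 0.1378 A
P_R2 = I² × R2 = (0.1378)² × 606 = 11.51 W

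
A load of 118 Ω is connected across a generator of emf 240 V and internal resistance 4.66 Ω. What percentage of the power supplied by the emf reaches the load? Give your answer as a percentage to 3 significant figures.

96.2 %

Efficiency is P_load / P_total. With a series r and R sharing the same I, P = I²R for each, so η = R/(R+r).
η = R / (R + r) = 118 / (118 + 4.66) = 0.9620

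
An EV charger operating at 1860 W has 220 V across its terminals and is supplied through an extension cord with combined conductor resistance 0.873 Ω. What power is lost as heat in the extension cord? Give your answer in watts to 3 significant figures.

Line loss is just I²R for the cable — we know both I and R_line directly.
I = P / V = 1860 / 220 = 8.455 A through the extension cord.
P_line = I² R_line = (8.455)² × 0.873 = 62.40 W

62.4 W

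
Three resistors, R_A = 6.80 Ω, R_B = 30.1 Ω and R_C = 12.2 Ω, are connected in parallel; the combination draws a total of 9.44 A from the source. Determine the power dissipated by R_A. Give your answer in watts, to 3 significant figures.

191 W

We need the common branch voltage; get it from I_total × R_eq, then P = V²/R for the branch.
1/R_eq = 1/6.80 + 1/30.1 + 1/12.2 ⇒ R_eq = 3.813 Ω
V = I_total × R_eq = 9.440 × 3.813 = 36.00 V
P_R_A = V² / R_A = (36.00)² / 6.80 = 190.5 W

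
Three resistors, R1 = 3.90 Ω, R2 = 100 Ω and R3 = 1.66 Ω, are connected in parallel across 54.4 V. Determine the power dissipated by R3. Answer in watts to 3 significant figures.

1780 W

R3 sits directly across the source, so P = V²/R with V = 54.4 V.
P_R3 = V² / R3 = (54.4)² / 1.66 Ω = 1783 W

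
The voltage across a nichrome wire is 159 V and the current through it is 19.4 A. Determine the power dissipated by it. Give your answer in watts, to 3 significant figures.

3080 W

V and I are known directly — P = V I, no intermediate step needed.
P = 159 V × 19.40 A = 3085 W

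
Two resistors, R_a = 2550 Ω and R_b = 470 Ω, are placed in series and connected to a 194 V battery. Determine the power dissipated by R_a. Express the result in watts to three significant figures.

10.5 W

Series elements share the same current, so find I first, then use P = I²R.
R_total = 2550 + 470 = 3020 Ω
I = V / R_total = 194 / 3020 = 0.06424 A
P_R_a = I² × R_a = (0.06424)² × 2550 = 10.52 W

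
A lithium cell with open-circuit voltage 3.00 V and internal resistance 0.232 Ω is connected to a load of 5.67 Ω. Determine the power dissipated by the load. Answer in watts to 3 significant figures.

1.46 W

The internal resistance and the load are in series, so the same I flows through both; get I from ε/(r+R), then I²R for the load.
I = ε / (r + R) = 3.00 / (0.232 + 5.67) = 0.5083 A
P_load = I² R = (0.5083)² × 5.67 = 1.465 W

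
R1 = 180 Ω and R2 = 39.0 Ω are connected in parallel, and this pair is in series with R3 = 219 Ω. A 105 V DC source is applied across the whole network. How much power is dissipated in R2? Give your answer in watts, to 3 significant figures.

4.61 W

Combine R1 and R2 into their parallel equivalent first, reducing the network to two series resistors.
R_p = (180×39.0)/(180+39.0) = 32.05 Ω
R_total = R_p + 219 = 32.05 + 219 = 251.1 Ω
I = V / R_total = 105 / 251.1 = 0.4182 A
Voltage across the parallel pair: V_p = I × R_p = 0.4182 × 32.05 = 13.41 V
R2 sits across V_p; its power is V_p²/R.
P_R2 = (13.41)² / 39.0 = 4.609 W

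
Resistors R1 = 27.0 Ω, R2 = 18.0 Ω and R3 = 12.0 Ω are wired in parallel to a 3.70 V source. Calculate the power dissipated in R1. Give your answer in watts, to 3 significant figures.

The supply voltage appears across each parallel branch — just use P = V²/R1.
P_R1 = V² / R1 = (3.70)² / 27.0 Ω = 0.5070 W

0.507 W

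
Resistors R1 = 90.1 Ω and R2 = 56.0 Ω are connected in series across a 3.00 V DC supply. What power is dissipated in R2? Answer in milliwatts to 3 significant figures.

The current is common to all series resistors; compute it, then apply P = I²R for the target.
R_total = 90.1 + 56.0 = 146.1 Ω
I = V / R_total = 3.00 / 146.1 = 0.02053 A
P_R2 = I² × R2 = (0.02053)² × 56.0 = 0.02361 W

23.6 mW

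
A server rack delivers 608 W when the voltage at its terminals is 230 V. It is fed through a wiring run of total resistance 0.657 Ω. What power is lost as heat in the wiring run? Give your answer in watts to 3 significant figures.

4.59 W

Line loss is just I²R for the cable — we know both I and R_line directly.
I = P / V = 608 / 230 = 2.643 A through the wiring run.
P_line = I² R_line = (2.643)² × 0.657 = 4.591 W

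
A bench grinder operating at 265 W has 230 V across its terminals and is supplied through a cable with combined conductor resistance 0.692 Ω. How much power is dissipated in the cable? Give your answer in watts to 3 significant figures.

Only the current and the line resistance are needed for the I²R loss.
I = P / V = 265 / 230 = 1.152 A through the cable.
P_line = I² R_line = (1.152)² × 0.692 = 0.9186 W

0.919 W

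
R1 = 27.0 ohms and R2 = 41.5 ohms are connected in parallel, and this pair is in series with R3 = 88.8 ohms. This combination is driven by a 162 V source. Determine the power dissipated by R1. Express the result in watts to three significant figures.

23.5 W

Reduce the parallel combination to a single R_p; the circuit then becomes R_p in series with the remaining resistor.
R_p = (27.0×41.5)/(27.0+41.5) = 16.36 Ω
R_total = R_p + 88.8 = 16.36 + 88.8 = 105.2 Ω
I = V / R_total = 162 / 105.2 = 1.541 A
Voltage across the parallel pair: V_p = I × R_p = 1.541 × 16.36 = 25.20 V
Use P = V²/R for R1 with V = V_p.
P_R1 = (25.20)² / 27.0 = 23.52 W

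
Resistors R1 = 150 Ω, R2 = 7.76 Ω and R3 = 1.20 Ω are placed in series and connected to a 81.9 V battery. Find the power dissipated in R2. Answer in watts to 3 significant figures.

Series elements share the same current, so find I first, then use P = I²R.
R_total = 150 + 7.76 + 1.20 = 159.0 Ω
I = V / R_total = 81.9 / 159.0 = 0.5152 A
P_R2 = I² × R2 = (0.5152)² × 7.76 = 2.060 W

2.06 W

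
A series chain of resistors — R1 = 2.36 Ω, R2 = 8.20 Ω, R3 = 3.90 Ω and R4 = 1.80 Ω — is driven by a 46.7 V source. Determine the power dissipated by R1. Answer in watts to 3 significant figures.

The current is common to all series resistors; compute it, then apply P = I²R for the target.
R_total = 2.36 + 8.20 + 3.90 + 1.80 = 16.26 Ω
I = V / R_total = 46.7 / 16.26 = 2.872 A
P_R1 = I² × R1 = (2.872)² × 2.36 = 19.47 W

19.5 W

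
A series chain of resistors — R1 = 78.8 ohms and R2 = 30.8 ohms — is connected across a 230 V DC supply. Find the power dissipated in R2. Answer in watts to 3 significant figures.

In a series string the same current flows through every resistor — find that current, then P = I²R for the one we want.
R_total = 78.8 + 30.8 = 109.6 Ω
I = V / R_total = 230 / 109.6 = 2.099 A
P_R2 = I² × R2 = (2.099)² × 30.8 = 135.6 W

136 W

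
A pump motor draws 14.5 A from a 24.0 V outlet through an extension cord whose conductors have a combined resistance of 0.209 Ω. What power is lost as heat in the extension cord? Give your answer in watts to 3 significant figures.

Line loss is just I²R for the cable — we know both I and R_line directly.
The extension cord carries the full 14.5 A.
P_line = I² R_line = (14.50)² × 0.209 = 43.94 W

43.9 W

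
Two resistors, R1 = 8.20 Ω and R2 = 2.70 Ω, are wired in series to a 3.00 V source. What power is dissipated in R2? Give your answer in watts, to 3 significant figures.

Every series element carries the same I. Get I from the total resistance, then P = I² × R2.
R_total = 8.20 + 2.70 = 10.90 Ω
I = V / R_total = 3.00 / 10.90 = 0.2752 A
P_R2 = I² × R2 = (0.2752)² × 2.70 = 0.2045 W

0.205 W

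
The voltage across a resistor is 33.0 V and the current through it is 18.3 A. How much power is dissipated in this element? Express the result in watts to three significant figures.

604 W

With V and I both given, power follows immediately from P = V I.
P = 33.0 V × 18.30 A = 603.9 W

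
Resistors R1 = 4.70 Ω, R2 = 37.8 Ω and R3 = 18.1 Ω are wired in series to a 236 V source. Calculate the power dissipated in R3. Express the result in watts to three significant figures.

275 W

Series elements share the same current, so find I first, then use P = I²R.
R_total = 4.70 + 37.8 + 18.1 = 60.60 Ω
I = V / R_total = 236 / 60.60 = 3.894 A
P_R3 = I² × R3 = (3.894)² × 18.1 = 274.5 W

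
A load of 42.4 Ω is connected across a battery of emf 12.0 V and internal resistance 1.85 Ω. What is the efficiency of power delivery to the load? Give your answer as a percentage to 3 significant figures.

Efficiency is P_load / P_total. With a series r and R sharing the same I, P = I²R for each, so η = R/(R+r).
η = R / (R + r) = 42.4 / (42.4 + 1.85) = 0.9582

95.8 %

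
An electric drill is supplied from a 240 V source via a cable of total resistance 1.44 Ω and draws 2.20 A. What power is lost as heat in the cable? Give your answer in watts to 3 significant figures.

Line loss is just I²R for the cable — we know both I and R_line directly.
The cable carries the full 2.20 A.
P_line = I² R_line = (2.200)² × 1.44 = 6.970 W

6.97 W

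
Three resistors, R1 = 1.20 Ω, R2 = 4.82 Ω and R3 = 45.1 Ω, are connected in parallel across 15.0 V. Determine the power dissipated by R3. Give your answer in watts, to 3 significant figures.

4.99 W

Every branch has 15.0 V across it, so for R3 the power is simply V²/R.
P_R3 = V² / R3 = (15.0)² / 45.1 Ω = 4.989 W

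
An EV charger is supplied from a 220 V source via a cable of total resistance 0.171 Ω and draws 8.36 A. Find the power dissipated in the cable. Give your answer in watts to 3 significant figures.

12.0 W

Only the current and the line resistance are needed for the I²R loss.
The cable carries the full 8.36 A.
P_line = I² R_line = (8.360)² × 0.171 = 11.95 W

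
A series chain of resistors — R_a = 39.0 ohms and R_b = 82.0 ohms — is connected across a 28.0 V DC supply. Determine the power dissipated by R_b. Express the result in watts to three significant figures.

The current is common to all series resistors; compute it, then apply P = I²R for the target.
R_total = 39.0 + 82.0 = 121.0 Ω
I = V / R_total = 28.0 / 121.0 = 0.2314 A
P_R_b = I² × R_b = (0.2314)² × 82.0 = 4.391 W

4.39 W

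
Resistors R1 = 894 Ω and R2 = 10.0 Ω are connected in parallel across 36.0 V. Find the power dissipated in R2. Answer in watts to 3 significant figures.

130 W

Parallel branches share the same voltage; P = V²/R gives the branch power in one step.
P_R2 = V² / R2 = (36.0)² / 10.0 Ω = 129.6 W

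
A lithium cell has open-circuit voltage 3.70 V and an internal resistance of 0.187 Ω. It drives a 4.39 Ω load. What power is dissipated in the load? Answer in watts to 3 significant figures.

2.87 W

The internal resistance and the load are in series, so the same I flows through both; get I from ε/(r+R), then I²R for the load.
I = ε / (r + R) = 3.70 / (0.187 + 4.39) = 0.8084 A
P_load = I² R = (0.8084)² × 4.39 = 2.869 W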